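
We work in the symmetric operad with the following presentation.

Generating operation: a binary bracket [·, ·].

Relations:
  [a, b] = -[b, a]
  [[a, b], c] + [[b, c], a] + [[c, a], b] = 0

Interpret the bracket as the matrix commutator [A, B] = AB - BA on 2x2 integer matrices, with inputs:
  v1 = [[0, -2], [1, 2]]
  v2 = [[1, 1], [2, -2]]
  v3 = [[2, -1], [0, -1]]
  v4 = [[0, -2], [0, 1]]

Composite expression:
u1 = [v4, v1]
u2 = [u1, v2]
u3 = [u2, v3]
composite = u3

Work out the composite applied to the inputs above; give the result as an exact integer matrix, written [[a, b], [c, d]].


[v4, v1] = [[-2, -2], [1, 2]]
[[v4, v1], v2] = [[-5, 2], [11, 5]]
[[[v4, v1], v2], v3] = [[11, 4], [33, -11]]

[[11, 4], [33, -11]]


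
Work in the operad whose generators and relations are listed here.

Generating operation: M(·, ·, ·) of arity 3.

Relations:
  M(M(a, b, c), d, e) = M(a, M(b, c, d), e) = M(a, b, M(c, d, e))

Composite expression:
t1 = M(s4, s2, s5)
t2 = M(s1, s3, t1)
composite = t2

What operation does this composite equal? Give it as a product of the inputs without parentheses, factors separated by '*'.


s1 * s3 * s4 * s2 * s5

Associativity of M dissolves the nesting; only the s-input order survives.
M(s4, s2, s5) unparenthesizes to s4 * s2 * s5
M(s1, s3, M(s4, s2, s5)) unparenthesizes to s1 * s3 * s4 * s2 * s5


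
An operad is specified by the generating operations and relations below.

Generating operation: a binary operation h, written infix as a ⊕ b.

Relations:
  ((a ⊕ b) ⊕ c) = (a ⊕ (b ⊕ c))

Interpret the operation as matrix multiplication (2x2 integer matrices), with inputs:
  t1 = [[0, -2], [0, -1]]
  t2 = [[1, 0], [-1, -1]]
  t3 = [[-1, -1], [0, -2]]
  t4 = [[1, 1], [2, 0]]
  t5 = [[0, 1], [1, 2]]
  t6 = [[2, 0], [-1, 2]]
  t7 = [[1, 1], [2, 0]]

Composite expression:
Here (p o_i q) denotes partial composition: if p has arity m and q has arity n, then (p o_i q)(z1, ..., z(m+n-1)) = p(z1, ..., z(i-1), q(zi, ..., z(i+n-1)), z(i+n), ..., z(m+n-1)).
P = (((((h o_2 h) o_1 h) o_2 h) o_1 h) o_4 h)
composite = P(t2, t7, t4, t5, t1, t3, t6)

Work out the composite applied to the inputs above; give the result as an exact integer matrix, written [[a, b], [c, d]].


[[-14, 28], [34, -68]]

(t2 ⊕ t7) = [[1, 1], [-3, -1]]
(t5 ⊕ t1) = [[0, -1], [0, -4]]
(t4 ⊕ (t5 ⊕ t1)) = [[0, -5], [0, -2]]
((t2 ⊕ t7) ⊕ (t4 ⊕ (t5 ⊕ t1))) = [[0, -7], [0, 17]]
(t3 ⊕ t6) = [[-1, -2], [2, -4]]
(((t2 ⊕ t7) ⊕ (t4 ⊕ (t5 ⊕ t1))) ⊕ (t3 ⊕ t6)) = [[-14, 28], [34, -68]]


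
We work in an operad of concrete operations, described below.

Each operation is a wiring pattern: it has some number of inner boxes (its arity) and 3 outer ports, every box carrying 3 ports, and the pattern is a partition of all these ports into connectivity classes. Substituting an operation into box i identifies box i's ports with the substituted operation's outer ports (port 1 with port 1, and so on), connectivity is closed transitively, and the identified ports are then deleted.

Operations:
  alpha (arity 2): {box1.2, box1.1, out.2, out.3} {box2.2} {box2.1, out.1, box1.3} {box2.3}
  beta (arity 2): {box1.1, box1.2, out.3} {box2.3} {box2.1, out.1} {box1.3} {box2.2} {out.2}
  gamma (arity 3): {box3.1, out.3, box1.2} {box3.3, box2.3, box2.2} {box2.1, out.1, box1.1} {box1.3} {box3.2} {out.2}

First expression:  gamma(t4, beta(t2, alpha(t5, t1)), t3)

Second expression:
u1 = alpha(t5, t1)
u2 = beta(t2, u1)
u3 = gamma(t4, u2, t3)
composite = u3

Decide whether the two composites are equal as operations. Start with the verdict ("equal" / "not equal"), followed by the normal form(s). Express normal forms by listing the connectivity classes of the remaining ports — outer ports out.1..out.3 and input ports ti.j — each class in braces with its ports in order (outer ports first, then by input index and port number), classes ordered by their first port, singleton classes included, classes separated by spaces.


equal; both compose to {out.1, t1.1, t4.1, t5.3} {out.2} {out.3, t3.1, t4.2} {t1.2} {t1.3} {t2.1, t2.2, t3.3} {t2.3} {t3.2} {t4.3} {t5.1, t5.2}


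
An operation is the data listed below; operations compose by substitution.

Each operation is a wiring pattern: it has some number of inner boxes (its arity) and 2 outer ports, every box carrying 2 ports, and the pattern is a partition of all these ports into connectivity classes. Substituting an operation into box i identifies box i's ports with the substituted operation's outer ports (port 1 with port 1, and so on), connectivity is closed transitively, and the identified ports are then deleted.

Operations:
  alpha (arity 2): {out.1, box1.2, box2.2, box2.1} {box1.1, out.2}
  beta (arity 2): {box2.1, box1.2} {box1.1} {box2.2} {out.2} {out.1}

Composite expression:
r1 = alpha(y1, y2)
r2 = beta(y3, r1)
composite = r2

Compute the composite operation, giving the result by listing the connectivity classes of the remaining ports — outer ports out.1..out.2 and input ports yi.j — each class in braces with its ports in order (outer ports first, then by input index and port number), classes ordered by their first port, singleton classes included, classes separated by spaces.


{out.1} {out.2} {y1.1} {y1.2, y2.1, y2.2, y3.2} {y3.1}

Reachability decides: close wires over beta-identified ports.
stage alpha: inputs (y1, y2), connectivity {out.1, y1.2, y2.1, y2.2} {out.2, y1.1}, out.j its boundary
stage beta: inputs (y3, y1, y2), connectivity {out.1} {out.2} {y1.1} {y1.2, y2.1, y2.2, y3.2} {y3.1}, out.j its boundary


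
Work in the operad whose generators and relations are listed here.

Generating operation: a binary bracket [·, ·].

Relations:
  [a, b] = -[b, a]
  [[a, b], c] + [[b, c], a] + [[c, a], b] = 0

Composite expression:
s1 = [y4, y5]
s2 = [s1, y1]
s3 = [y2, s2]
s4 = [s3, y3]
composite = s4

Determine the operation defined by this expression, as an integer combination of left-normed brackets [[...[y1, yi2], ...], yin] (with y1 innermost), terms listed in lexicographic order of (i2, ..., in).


[[[[y1, y4], y5], y2], y3] - [[[[y1, y5], y4], y2], y3]

Antisymmetry and Jacobi reduce to y1-anchored left-normed brackets.
Composite bracket: [[y2, [[y4, y5], y1]], y3]
Full expansion: 16 signed words from ab - ba (2^4 = 16).
Keep just the words that open with y1:
  the word y1y4y5y2y3 carries sign +1 and contributes +[[[[y1, y4], y5], y2], y3]
  the word y1y5y4y2y3 carries sign -1 and contributes -[[[[y1, y5], y4], y2], y3]


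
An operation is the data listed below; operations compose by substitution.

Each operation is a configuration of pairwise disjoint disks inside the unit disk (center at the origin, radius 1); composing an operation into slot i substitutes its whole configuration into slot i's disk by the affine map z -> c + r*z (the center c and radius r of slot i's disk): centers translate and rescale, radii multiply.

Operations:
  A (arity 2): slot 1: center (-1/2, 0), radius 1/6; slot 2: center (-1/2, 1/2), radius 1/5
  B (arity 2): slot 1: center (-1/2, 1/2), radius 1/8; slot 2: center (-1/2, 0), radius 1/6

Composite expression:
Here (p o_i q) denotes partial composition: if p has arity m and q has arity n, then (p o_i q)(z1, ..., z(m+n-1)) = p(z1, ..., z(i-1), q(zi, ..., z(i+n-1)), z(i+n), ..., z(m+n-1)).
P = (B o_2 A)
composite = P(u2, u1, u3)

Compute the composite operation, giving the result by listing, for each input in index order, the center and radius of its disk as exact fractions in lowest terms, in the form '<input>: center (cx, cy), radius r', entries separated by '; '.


u1: center (-7/12, 0), radius 1/36; u2: center (-1/2, 1/2), radius 1/8; u3: center (-7/12, 1/12), radius 1/30


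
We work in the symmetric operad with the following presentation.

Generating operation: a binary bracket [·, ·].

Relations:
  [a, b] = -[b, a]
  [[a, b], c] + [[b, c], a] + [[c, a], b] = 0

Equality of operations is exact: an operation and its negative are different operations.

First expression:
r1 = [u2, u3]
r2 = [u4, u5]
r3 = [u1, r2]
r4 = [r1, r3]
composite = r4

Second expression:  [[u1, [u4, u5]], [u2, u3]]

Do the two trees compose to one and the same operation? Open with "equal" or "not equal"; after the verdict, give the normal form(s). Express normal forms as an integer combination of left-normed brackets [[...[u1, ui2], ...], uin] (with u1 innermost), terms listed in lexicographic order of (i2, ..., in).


Reducing the first expression gives -[[[[u1, u4], u5], u2], u3] + [[[[u1, u4], u5], u3], u2] + [[[[u1, u5], u4], u2], u3] - [[[[u1, u5], u4], u3], u2]
Reducing the second expression gives [[[[u1, u4], u5], u2], u3] - [[[[u1, u4], u5], u3], u2] - [[[[u1, u5], u4], u2], u3] + [[[[u1, u5], u4], u3], u2]
They disagree, so not equal.

not equal — first -[[[[u1, u4], u5], u2], u3] + [[[[u1, u4], u5], u3], u2] + [[[[u1, u5], u4], u2], u3] - [[[[u1, u5], u4], u3], u2], second [[[[u1, u4], u5], u2], u3] - [[[[u1, u4], u5], u3], u2] - [[[[u1, u5], u4], u2], u3] + [[[[u1, u5], u4], u3], u2]


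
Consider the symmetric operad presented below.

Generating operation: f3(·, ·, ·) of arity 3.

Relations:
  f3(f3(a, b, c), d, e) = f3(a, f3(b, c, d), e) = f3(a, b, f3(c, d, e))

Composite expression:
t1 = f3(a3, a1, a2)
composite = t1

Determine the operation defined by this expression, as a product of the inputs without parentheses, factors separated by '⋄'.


All parenthesizations of f3 agree; list the a-inputs left to right.
f3(a3, a1, a2) flattens to a3 ⋄ a1 ⋄ a2

a3 ⋄ a1 ⋄ a2


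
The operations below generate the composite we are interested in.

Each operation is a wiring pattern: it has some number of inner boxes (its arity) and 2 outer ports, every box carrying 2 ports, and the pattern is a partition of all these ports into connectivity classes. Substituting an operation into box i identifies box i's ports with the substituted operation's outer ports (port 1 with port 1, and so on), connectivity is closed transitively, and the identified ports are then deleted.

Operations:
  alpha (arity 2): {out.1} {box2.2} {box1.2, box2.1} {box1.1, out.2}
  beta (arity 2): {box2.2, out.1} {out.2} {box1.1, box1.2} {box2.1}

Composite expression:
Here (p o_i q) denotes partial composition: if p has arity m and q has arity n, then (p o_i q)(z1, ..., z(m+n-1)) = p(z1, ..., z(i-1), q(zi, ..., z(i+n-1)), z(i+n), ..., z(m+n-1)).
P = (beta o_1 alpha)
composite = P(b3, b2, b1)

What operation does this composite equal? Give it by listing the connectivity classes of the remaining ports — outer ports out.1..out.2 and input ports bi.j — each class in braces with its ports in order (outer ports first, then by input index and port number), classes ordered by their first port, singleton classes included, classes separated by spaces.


{out.1, b1.2} {out.2} {b1.1} {b2.1, b3.2} {b2.2} {b3.1}

Two ports join when wires chain via beta-identified ports.
through alpha, on inputs (b3, b2): {out.1} {out.2, b3.1} {b2.1, b3.2} {b2.2} (out.j = stage outer ports)
through beta, on inputs (b3, b2, b1): {out.1, b1.2} {out.2} {b1.1} {b2.1, b3.2} {b2.2} {b3.1} (out.j = stage outer ports)


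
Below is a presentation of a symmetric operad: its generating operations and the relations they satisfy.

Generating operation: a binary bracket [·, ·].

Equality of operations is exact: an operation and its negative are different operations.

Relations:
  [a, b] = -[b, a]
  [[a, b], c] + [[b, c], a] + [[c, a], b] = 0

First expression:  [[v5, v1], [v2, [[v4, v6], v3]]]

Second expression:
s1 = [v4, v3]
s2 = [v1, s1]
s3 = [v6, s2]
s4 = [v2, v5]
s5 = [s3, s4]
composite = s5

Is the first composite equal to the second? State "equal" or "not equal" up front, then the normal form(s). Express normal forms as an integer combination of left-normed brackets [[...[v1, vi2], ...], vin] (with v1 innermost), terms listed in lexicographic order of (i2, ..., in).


not equal — first [[[[[v1, v5], v2], v3], v4], v6] - [[[[[v1, v5], v2], v3], v6], v4] - [[[[[v1, v5], v2], v4], v6], v3] + [[[[[v1, v5], v2], v6], v4], v3] - [[[[[v1, v5], v3], v4], v6], v2] + [[[[[v1, v5], v3], v6], v4], v2] + [[[[[v1, v5], v4], v6], v3], v2] - [[[[[v1, v5], v6], v4], v3], v2], second [[[[[v1, v3], v4], v6], v2], v5] - [[[[[v1, v3], v4], v6], v5], v2] - [[[[[v1, v4], v3], v6], v2], v5] + [[[[[v1, v4], v3], v6], v5], v2]


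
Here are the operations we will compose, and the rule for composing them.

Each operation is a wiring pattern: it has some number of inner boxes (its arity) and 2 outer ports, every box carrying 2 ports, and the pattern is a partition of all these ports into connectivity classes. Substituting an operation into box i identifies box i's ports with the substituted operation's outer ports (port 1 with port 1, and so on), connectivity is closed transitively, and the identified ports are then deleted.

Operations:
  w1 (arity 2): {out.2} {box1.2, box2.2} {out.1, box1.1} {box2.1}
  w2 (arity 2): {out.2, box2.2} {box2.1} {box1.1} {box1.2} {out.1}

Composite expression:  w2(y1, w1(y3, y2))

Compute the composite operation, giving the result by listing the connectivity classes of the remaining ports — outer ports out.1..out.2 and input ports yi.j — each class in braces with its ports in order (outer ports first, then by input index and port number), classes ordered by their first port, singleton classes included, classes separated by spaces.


{out.1} {out.2} {y1.1} {y1.2} {y2.1} {y2.2, y3.2} {y3.1}

Treat the ports identified at w2 as solder joints: merge, then drop.
through w1, on inputs (y3, y2): {out.1, y3.1} {out.2} {y2.1} {y2.2, y3.2} (out.j = stage outer ports)
through w2, on inputs (y1, y3, y2): {out.1} {out.2} {y1.1} {y1.2} {y2.1} {y2.2, y3.2} {y3.1} (out.j = stage outer ports)


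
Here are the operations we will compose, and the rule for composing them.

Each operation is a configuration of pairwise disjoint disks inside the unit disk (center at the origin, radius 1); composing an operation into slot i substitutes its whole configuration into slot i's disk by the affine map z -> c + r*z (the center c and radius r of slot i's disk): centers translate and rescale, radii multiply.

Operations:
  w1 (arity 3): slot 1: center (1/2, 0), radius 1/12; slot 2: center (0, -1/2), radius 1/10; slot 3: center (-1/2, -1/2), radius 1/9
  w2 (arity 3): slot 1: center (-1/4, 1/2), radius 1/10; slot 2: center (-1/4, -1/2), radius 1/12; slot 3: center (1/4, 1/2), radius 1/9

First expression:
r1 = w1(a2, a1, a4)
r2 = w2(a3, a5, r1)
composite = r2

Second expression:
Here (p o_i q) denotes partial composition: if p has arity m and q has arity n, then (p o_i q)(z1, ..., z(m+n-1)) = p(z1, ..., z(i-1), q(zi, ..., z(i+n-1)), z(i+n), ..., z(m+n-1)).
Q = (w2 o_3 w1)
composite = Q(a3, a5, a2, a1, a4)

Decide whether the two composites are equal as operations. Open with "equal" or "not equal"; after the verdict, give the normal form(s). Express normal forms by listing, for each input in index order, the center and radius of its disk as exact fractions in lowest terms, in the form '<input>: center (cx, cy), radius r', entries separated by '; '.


equal — both sides give a1: center (1/4, 4/9), radius 1/90; a2: center (11/36, 1/2), radius 1/108; a3: center (-1/4, 1/2), radius 1/10; a4: center (7/36, 4/9), radius 1/81; a5: center (-1/4, -1/2), radius 1/12

The first expression reduces to a1: center (1/4, 4/9), radius 1/90; a2: center (11/36, 1/2), radius 1/108; a3: center (-1/4, 1/2), radius 1/10; a4: center (7/36, 4/9), radius 1/81; a5: center (-1/4, -1/2), radius 1/12
The second expression reduces to a1: center (1/4, 4/9), radius 1/90; a2: center (11/36, 1/2), radius 1/108; a3: center (-1/4, 1/2), radius 1/10; a4: center (7/36, 4/9), radius 1/81; a5: center (-1/4, -1/2), radius 1/12
The forms coincide; equal.


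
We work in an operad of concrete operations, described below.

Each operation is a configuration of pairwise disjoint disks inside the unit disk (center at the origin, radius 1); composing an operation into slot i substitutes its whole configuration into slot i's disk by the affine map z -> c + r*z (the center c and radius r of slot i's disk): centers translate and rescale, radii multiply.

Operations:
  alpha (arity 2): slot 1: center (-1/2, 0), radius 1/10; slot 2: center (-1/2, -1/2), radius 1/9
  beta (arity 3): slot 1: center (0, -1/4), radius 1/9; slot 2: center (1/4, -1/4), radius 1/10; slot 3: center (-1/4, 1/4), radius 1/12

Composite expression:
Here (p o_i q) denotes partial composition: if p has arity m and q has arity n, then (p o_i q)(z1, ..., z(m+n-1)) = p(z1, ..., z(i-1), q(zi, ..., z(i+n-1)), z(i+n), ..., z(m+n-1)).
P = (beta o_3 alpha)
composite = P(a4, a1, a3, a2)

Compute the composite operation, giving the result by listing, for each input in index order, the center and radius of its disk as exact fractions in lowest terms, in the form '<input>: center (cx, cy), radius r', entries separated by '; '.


a1: center (1/4, -1/4), radius 1/10; a2: center (-7/24, 5/24), radius 1/108; a3: center (-7/24, 1/4), radius 1/120; a4: center (0, -1/4), radius 1/9

Nesting under beta composes maps z -> c + r*z down each a-path.
for a4, the 1-step affine chain lands on center (0, -1/4), radius 1/9
for a1, the 1-step affine chain lands on center (1/4, -1/4), radius 1/10
for a3, the 2-step affine chain lands on center (-7/24, 1/4), radius 1/120
for a2, the 2-step affine chain lands on center (-7/24, 5/24), radius 1/108


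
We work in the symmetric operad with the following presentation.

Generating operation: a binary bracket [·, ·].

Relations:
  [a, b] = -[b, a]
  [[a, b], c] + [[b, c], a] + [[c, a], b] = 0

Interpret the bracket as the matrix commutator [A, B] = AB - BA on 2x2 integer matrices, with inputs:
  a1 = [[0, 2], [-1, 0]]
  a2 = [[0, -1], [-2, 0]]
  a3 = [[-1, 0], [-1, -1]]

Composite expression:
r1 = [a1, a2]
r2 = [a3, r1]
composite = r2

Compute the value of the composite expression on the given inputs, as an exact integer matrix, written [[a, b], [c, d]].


[a1, a2] = [[-5, 0], [0, 5]]
[a3, [a1, a2]] = [[0, 0], [10, 0]]

[[0, 0], [10, 0]]


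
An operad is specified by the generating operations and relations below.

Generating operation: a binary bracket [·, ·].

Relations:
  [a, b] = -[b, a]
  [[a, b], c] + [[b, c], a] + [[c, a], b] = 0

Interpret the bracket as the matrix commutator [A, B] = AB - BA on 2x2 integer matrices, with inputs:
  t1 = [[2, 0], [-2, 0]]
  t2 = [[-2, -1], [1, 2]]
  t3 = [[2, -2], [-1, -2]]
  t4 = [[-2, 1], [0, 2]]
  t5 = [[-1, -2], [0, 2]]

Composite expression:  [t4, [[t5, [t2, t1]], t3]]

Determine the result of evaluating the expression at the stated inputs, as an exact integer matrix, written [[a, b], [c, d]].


[t2, t1] = [[2, 2], [-6, -2]]
[t5, [t2, t1]] = [[12, 2], [-18, -12]]
[[t5, [t2, t1]], t3] = [[-38, -56], [-48, 38]]
[t4, [[t5, [t2, t1]], t3]] = [[-48, 300], [-192, 48]]

[[-48, 300], [-192, 48]]


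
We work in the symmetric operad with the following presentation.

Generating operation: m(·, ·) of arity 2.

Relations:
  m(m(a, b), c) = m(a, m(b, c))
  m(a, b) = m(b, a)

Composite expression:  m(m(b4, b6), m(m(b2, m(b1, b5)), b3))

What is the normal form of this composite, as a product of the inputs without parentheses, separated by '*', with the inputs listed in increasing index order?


b1 * b2 * b3 * b4 * b5 * b6

Any arrangement under m is one operation, so sort the b-inputs.
m(b4, b6) flattens to b4 * b6
m(b1, b5) flattens to b1 * b5
m(b2, m(b1, b5)) flattens to b2 * b1 * b5
m(m(b2, m(b1, b5)), b3) flattens to b2 * b1 * b5 * b3
m(m(b4, b6), m(m(b2, m(b1, b5)), b3)) flattens to b4 * b6 * b2 * b1 * b5 * b3
sorting the factors by input index: b1 * b2 * b3 * b4 * b5 * b6


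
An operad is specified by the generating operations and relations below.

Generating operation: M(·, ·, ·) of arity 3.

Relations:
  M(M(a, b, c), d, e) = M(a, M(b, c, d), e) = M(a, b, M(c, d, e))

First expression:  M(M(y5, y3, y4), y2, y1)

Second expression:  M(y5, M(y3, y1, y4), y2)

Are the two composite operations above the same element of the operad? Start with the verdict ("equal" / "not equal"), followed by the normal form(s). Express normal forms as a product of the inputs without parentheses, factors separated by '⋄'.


The first expression reduces to y5 ⋄ y3 ⋄ y4 ⋄ y2 ⋄ y1
The second expression reduces to y5 ⋄ y3 ⋄ y1 ⋄ y4 ⋄ y2
Different reductions; not equal.

not equal — first y5 ⋄ y3 ⋄ y4 ⋄ y2 ⋄ y1, second y5 ⋄ y3 ⋄ y1 ⋄ y4 ⋄ y2


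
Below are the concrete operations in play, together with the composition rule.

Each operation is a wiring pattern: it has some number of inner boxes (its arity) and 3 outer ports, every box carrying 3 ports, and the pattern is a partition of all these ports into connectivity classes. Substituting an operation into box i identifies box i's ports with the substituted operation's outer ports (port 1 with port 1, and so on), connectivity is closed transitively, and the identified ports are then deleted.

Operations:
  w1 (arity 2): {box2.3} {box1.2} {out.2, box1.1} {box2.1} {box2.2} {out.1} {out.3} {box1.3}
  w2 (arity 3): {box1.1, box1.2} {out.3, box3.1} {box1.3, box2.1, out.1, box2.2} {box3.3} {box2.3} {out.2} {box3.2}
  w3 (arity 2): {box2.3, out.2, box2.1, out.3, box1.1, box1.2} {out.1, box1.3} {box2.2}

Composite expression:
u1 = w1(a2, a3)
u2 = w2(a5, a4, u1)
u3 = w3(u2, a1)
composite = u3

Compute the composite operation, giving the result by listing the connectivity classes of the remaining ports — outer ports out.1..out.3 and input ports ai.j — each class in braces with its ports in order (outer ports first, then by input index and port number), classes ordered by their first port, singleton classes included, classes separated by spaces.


Connectivity passes through glued w3-boundaries; trace each wire chain.
stage w1: inputs (a2, a3), connectivity {out.1} {out.2, a2.1} {out.3} {a2.2} {a2.3} {a3.1} {a3.2} {a3.3}, out.j its boundary
stage w2: inputs (a5, a4, a2, a3), connectivity {out.1, a4.1, a4.2, a5.3} {out.2} {out.3} {a2.1} {a2.2} {a2.3} {a3.1} {a3.2} {a3.3} {a4.3} {a5.1, a5.2}, out.j its boundary
stage w3: inputs (a5, a4, a2, a3, a1), connectivity {out.1} {out.2, out.3, a1.1, a1.3, a4.1, a4.2, a5.3} {a1.2} {a2.1} {a2.2} {a2.3} {a3.1} {a3.2} {a3.3} {a4.3} {a5.1, a5.2}, out.j its boundary

{out.1} {out.2, out.3, a1.1, a1.3, a4.1, a4.2, a5.3} {a1.2} {a2.1} {a2.2} {a2.3} {a3.1} {a3.2} {a3.3} {a4.3} {a5.1, a5.2}


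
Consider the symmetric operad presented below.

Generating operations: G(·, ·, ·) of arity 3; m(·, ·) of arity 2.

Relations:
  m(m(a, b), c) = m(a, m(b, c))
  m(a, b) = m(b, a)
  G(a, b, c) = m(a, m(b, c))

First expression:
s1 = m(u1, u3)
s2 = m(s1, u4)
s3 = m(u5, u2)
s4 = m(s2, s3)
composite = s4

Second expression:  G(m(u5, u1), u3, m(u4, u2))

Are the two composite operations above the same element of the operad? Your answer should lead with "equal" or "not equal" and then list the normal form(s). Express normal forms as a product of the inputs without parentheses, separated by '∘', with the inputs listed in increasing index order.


equal; the common form is u1 ∘ u2 ∘ u3 ∘ u4 ∘ u5

The first expression reduces to u1 ∘ u2 ∘ u3 ∘ u4 ∘ u5
The second expression reduces to u1 ∘ u2 ∘ u3 ∘ u4 ∘ u5
The forms coincide; equal.


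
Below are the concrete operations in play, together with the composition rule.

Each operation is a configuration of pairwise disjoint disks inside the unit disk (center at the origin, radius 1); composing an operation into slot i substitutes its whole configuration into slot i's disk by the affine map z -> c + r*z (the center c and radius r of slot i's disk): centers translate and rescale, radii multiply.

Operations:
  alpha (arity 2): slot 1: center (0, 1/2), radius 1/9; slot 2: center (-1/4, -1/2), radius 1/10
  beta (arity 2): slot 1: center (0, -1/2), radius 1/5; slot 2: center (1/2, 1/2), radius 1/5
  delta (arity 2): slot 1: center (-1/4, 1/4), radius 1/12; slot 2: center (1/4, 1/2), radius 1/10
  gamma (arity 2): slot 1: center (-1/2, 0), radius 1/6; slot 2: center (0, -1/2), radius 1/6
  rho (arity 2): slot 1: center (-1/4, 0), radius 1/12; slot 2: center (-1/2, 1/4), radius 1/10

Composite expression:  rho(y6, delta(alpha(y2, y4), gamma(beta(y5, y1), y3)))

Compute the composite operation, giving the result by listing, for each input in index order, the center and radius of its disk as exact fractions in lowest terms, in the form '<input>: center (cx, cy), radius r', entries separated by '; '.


y1: center (-23/48, 361/1200), radius 1/3000; y2: center (-21/40, 67/240), radius 1/1080; y3: center (-19/40, 59/200), radius 1/600; y4: center (-253/480, 13/48), radius 1/1200; y5: center (-12/25, 359/1200), radius 1/3000; y6: center (-1/4, 0), radius 1/12

Each y-disk chains the slot maps above it in rho; radii multiply.
input y6: applying the 1 nested substitution gives center (-1/4, 0), radius 1/12
input y2: applying the 3 nested substitutions gives center (-21/40, 67/240), radius 1/1080
input y4: applying the 3 nested substitutions gives center (-253/480, 13/48), radius 1/1200
input y5: applying the 4 nested substitutions gives center (-12/25, 359/1200), radius 1/3000
input y1: applying the 4 nested substitutions gives center (-23/48, 361/1200), radius 1/3000
input y3: applying the 3 nested substitutions gives center (-19/40, 59/200), radius 1/600


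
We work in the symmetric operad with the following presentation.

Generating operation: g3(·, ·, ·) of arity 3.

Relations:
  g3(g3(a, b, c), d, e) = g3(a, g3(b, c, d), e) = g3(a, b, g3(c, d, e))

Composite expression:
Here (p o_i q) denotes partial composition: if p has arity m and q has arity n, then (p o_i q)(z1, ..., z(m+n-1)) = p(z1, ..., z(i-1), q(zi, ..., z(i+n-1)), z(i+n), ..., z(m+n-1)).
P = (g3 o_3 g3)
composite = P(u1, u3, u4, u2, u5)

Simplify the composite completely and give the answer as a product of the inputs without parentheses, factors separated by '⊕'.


u1 ⊕ u3 ⊕ u4 ⊕ u2 ⊕ u5

The g3-tree's shape is irrelevant; the u-reading-order decides.
g3(u4, u2, u5) spells out as u4 ⊕ u2 ⊕ u5
g3(u1, u3, g3(u4, u2, u5)) spells out as u1 ⊕ u3 ⊕ u4 ⊕ u2 ⊕ u5


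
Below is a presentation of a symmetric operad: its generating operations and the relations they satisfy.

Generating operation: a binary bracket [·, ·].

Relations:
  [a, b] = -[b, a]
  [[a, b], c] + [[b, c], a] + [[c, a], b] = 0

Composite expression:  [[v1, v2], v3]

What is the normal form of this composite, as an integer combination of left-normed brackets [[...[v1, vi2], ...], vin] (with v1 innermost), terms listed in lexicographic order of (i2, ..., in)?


Skip Jacobi rewriting: expand, keep v1-initial words, read off terms.
Composite bracket: [[v1, v2], v3]
Expanding via [a, b] = ab - ba: 4 signed words (2^2 = 4).
Keep just the words that open with v1:
  v1v2v3 (sign +1) contributes +[[v1, v2], v3]

[[v1, v2], v3]


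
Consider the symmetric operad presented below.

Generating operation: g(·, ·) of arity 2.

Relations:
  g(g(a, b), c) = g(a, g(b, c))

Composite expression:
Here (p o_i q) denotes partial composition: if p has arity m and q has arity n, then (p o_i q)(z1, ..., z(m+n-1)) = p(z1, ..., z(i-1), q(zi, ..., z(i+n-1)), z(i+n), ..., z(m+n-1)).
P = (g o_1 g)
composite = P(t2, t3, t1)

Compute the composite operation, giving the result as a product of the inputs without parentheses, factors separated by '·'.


t2 · t3 · t1

Associativity of g dissolves the nesting; only the t-input order survives.
g(t2, t3) unparenthesizes to t2 · t3
g(g(t2, t3), t1) unparenthesizes to t2 · t3 · t1


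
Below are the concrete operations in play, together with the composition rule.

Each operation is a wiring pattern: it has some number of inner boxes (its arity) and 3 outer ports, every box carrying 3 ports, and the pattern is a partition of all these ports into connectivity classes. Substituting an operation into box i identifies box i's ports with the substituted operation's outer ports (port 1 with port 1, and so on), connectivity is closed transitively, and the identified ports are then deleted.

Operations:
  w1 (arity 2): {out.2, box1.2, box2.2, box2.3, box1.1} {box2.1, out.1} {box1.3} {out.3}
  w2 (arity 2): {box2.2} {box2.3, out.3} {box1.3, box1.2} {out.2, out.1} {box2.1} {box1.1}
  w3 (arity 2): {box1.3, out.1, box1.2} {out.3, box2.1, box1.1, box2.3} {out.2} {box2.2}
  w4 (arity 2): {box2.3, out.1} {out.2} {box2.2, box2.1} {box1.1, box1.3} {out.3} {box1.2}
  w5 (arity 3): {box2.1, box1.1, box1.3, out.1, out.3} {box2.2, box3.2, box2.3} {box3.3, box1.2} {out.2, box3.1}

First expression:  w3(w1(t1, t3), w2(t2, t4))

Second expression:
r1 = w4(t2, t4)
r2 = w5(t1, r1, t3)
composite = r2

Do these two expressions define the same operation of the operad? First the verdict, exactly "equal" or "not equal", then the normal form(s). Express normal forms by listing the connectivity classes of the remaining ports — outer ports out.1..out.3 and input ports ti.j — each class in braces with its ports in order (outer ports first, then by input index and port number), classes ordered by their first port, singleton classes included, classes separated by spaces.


Reducing the first expression gives {out.1, t1.1, t1.2, t3.2, t3.3} {out.2} {out.3, t3.1, t4.3} {t1.3} {t2.1} {t2.2, t2.3} {t4.1} {t4.2}
Reducing the second expression gives {out.1, out.3, t1.1, t1.3, t4.3} {out.2, t3.1} {t1.2, t3.3} {t2.1, t2.3} {t2.2} {t3.2} {t4.1, t4.2}
Different reductions; not equal.

not equal — first {out.1, t1.1, t1.2, t3.2, t3.3} {out.2} {out.3, t3.1, t4.3} {t1.3} {t2.1} {t2.2, t2.3} {t4.1} {t4.2}, second {out.1, out.3, t1.1, t1.3, t4.3} {out.2, t3.1} {t1.2, t3.3} {t2.1, t2.3} {t2.2} {t3.2} {t4.1, t4.2}


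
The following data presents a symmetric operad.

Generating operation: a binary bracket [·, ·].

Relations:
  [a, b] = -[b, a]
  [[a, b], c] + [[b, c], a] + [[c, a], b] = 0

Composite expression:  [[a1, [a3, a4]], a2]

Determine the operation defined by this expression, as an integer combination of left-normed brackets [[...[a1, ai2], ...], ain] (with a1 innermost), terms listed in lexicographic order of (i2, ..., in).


[[[a1, a3], a4], a2] - [[[a1, a4], a3], a2]

Left-normed coefficients sit on the a1-initial expansion words.
Composite bracket: [[a1, [a3, a4]], a2]
Under [a, b] = ab - ba we get 8 signed associative words (2^3 = 8).
Only words starting with a1 matter:
  the word a1a3a4a2 carries sign +1 and contributes +[[[a1, a3], a4], a2]
  the word a1a4a3a2 carries sign -1 and contributes -[[[a1, a4], a3], a2]


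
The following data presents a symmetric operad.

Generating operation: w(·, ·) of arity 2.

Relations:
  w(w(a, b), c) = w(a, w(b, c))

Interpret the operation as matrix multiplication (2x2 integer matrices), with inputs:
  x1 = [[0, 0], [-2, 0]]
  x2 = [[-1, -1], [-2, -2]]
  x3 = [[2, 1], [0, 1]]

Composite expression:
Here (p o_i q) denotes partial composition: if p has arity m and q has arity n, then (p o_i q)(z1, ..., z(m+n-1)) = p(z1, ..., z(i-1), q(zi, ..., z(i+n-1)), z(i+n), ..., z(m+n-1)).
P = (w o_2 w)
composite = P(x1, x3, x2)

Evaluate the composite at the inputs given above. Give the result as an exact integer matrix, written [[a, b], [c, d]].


[[0, 0], [8, 8]]

w(x3, x2) = [[-4, -4], [-2, -2]]
w(x1, w(x3, x2)) = [[0, 0], [8, 8]]


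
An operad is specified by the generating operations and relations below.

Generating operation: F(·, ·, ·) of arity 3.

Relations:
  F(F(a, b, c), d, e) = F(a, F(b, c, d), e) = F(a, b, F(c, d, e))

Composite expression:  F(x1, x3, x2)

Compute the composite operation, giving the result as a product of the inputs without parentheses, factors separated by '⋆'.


x1 ⋆ x3 ⋆ x2

The F-tree's shape is irrelevant; the x-reading-order decides.
F(x1, x3, x2) linearizes to x1 ⋆ x3 ⋆ x2


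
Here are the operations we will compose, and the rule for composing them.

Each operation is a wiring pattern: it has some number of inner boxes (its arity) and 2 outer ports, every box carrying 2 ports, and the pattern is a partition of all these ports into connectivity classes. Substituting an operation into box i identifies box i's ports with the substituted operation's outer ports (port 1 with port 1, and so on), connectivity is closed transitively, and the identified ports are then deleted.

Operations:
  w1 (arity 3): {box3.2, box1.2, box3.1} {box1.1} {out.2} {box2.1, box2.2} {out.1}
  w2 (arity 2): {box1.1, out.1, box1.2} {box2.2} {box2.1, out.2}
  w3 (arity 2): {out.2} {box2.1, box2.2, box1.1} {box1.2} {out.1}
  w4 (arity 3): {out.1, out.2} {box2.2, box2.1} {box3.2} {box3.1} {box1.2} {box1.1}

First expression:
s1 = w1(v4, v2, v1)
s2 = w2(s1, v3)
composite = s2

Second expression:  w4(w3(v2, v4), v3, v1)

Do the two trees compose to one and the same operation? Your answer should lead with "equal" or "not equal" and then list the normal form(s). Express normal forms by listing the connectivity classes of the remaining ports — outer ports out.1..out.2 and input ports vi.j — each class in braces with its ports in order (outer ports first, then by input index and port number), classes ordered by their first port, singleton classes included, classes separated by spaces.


The first expression reduces to {out.1} {out.2, v3.1} {v1.1, v1.2, v4.2} {v2.1, v2.2} {v3.2} {v4.1}
The second expression reduces to {out.1, out.2} {v1.1} {v1.2} {v2.1, v4.1, v4.2} {v2.2} {v3.1, v3.2}
The forms do not match — not equal.

not equal: they reduce to {out.1} {out.2, v3.1} {v1.1, v1.2, v4.2} {v2.1, v2.2} {v3.2} {v4.1} and {out.1, out.2} {v1.1} {v1.2} {v2.1, v4.1, v4.2} {v2.2} {v3.1, v3.2}


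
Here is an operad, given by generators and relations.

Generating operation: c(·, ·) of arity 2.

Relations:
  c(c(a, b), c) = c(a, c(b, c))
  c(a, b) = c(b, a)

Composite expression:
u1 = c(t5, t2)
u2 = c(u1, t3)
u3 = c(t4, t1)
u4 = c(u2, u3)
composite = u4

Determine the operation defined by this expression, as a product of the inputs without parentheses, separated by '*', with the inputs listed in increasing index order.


t1 * t2 * t3 * t4 * t5

Key point: c commutes, so take the t-inputs in any fixed order.
c(t5, t2) reduces to t5 * t2
c(c(t5, t2), t3) reduces to t5 * t2 * t3
c(t4, t1) reduces to t4 * t1
c(c(c(t5, t2), t3), c(t4, t1)) reduces to t5 * t2 * t3 * t4 * t1
reordering the factors by index: t1 * t2 * t3 * t4 * t5


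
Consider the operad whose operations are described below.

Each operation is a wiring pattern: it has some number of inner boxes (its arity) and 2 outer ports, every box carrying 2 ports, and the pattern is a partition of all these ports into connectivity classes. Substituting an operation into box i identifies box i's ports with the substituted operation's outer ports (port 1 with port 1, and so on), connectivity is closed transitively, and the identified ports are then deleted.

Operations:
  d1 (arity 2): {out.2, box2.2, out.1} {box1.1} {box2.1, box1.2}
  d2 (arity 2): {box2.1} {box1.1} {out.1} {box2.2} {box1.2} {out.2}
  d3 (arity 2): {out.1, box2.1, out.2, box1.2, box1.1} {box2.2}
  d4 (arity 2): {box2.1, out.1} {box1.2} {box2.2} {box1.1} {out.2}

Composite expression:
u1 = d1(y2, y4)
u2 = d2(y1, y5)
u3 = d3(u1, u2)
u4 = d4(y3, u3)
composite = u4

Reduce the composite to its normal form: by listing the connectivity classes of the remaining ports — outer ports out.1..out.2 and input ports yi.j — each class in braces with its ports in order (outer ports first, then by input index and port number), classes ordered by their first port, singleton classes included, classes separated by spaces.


{out.1, y4.2} {out.2} {y1.1} {y1.2} {y2.1} {y2.2, y4.1} {y3.1} {y3.2} {y5.1} {y5.2}

Two ports join when wires chain via d4-identified ports.
composing d1 on (y2, y4), with out.j its own outer ports: {out.1, out.2, y4.2} {y2.1} {y2.2, y4.1}
composing d2 on (y1, y5), with out.j its own outer ports: {out.1} {out.2} {y1.1} {y1.2} {y5.1} {y5.2}
composing d3 on (y2, y4, y1, y5), with out.j its own outer ports: {out.1, out.2, y4.2} {y1.1} {y1.2} {y2.1} {y2.2, y4.1} {y5.1} {y5.2}
composing d4 on (y3, y2, y4, y1, y5), with out.j its own outer ports: {out.1, y4.2} {out.2} {y1.1} {y1.2} {y2.1} {y2.2, y4.1} {y3.1} {y3.2} {y5.1} {y5.2}


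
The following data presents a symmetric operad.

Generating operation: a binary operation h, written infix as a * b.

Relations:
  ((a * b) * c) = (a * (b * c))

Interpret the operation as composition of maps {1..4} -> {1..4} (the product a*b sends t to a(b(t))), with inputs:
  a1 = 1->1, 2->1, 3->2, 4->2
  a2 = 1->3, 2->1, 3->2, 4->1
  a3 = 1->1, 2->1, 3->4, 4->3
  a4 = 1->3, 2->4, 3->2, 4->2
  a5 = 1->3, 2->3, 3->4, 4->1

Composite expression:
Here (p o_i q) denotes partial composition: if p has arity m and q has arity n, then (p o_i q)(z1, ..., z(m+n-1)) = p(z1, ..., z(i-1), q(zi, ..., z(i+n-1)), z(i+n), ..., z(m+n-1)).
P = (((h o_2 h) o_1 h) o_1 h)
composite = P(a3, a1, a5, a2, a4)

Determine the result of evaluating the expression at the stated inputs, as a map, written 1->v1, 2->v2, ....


1->1, 2->1, 3->1, 4->1

(a3 * a1) = 1->1, 2->1, 3->1, 4->1
((a3 * a1) * a5) = 1->1, 2->1, 3->1, 4->1
(a2 * a4) = 1->2, 2->1, 3->1, 4->1
(((a3 * a1) * a5) * (a2 * a4)) = 1->1, 2->1, 3->1, 4->1


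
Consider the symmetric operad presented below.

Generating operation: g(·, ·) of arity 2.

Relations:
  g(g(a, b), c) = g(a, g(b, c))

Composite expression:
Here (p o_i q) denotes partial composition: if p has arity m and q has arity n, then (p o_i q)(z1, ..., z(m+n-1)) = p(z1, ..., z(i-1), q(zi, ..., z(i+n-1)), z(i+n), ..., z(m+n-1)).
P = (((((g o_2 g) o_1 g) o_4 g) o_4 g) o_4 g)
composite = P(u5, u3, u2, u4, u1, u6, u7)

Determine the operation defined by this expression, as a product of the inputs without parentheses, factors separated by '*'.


u5 * u3 * u2 * u4 * u1 * u6 * u7

The g-tree's shape is irrelevant; the u-reading-order decides.
g(u5, u3) collapses to u5 * u3
g(u4, u1) collapses to u4 * u1
g(g(u4, u1), u6) collapses to u4 * u1 * u6
g(g(g(u4, u1), u6), u7) collapses to u4 * u1 * u6 * u7
g(u2, g(g(g(u4, u1), u6), u7)) collapses to u2 * u4 * u1 * u6 * u7
g(g(u5, u3), g(u2, g(g(g(u4, u1), u6), u7))) collapses to u5 * u3 * u2 * u4 * u1 * u6 * u7


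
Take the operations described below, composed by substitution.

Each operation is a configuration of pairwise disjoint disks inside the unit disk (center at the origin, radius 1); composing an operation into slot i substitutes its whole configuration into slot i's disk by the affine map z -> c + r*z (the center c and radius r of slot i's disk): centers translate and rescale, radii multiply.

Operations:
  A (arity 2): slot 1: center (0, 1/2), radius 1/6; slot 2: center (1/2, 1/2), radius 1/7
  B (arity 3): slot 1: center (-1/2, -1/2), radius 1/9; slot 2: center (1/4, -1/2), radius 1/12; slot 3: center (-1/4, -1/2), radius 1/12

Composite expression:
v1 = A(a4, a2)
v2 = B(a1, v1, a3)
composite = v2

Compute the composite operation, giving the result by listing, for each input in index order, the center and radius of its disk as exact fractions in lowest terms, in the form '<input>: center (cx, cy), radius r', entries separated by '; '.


a1: center (-1/2, -1/2), radius 1/9; a2: center (7/24, -11/24), radius 1/84; a3: center (-1/4, -1/2), radius 1/12; a4: center (1/4, -11/24), radius 1/72

Nesting under B composes maps z -> c + r*z down each a-path.
input a1: applying the 1 nested substitution gives center (-1/2, -1/2), radius 1/9
input a4: applying the 2 nested substitutions gives center (1/4, -11/24), radius 1/72
input a2: applying the 2 nested substitutions gives center (7/24, -11/24), radius 1/84
input a3: applying the 1 nested substitution gives center (-1/4, -1/2), radius 1/12


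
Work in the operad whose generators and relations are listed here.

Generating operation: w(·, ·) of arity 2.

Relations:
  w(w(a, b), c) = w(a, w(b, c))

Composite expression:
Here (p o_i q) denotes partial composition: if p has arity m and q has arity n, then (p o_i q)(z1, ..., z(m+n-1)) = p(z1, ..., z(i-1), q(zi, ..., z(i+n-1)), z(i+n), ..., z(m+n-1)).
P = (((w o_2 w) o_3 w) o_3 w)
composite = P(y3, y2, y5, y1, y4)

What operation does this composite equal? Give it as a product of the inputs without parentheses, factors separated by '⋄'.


y3 ⋄ y2 ⋄ y5 ⋄ y1 ⋄ y4

All parenthesizations of w agree; list the y-inputs left to right.
w(y5, y1) spells out as y5 ⋄ y1
w(w(y5, y1), y4) spells out as y5 ⋄ y1 ⋄ y4
w(y2, w(w(y5, y1), y4)) spells out as y2 ⋄ y5 ⋄ y1 ⋄ y4
w(y3, w(y2, w(w(y5, y1), y4))) spells out as y3 ⋄ y2 ⋄ y5 ⋄ y1 ⋄ y4
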